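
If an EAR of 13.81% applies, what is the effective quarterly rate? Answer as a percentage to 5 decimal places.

3.28687%

The per-quarter rate i satisfies (1 + i)^4 = 1 + 0.1381.
i = 1.1381^(1/4) − 1 = 0.0328687 = 3.28687%.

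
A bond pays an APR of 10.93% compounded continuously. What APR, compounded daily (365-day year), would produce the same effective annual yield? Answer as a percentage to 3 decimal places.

10.932%

EAR under continuous compounding: e^0.1093 − 1 = 0.115497.
Solve (1 + r/365)^365 = 1.115497: r/365 = 1.115497^(1/365) − 1 = 0.000299, so r = 0.109316 = 10.932%.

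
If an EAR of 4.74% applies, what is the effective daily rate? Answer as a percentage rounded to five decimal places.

The per-day rate i satisfies (1 + i)^365 = 1 + 0.0474.
i = 1.0474^(1/365) − 1 = 0.0001269 = 0.01269%.

0.01269%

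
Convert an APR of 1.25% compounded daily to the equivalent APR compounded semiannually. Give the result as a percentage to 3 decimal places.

EAR = (1 + 0.0125/365)^365 − 1 = 0.012578.
Solve (1 + r/2)^2 = 1.012578: r/2 = 1.012578^(1/2) − 1 = 0.006269, so r = 0.012539 = 1.254%.

1.254%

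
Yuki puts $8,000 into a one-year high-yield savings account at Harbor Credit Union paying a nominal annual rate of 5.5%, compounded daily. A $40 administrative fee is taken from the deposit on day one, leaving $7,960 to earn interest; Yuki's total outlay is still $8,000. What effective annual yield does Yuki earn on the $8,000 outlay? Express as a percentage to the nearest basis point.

5.13%

Value after one year: 7,960 × (1 + 0.055/365)^365 = 7,960 × 1.056536 = $8,410.03.
Effective yield on the $8,000 outlay: 8,410.03 / 8,000 − 1 = 0.051254 = 5.13%.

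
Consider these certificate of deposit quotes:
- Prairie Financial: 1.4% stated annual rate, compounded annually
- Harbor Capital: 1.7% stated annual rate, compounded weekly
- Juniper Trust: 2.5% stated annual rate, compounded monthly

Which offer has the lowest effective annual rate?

Prairie Financial: compounded annually, EAR = 1.400%
Harbor Capital: (1 + 0.017/52)^52 − 1 = 1.714%
Juniper Trust: (1 + 0.025/12)^12 − 1 = 2.529%
The lowest effective annual rate is Prairie Financial at 1.400%.

Prairie Financial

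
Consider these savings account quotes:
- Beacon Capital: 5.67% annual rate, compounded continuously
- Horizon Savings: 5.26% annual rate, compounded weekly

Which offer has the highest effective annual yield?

Beacon Capital

Beacon Capital: e^0.0567 − 1 = 5.834%
Horizon Savings: (1 + 0.0526/52)^52 − 1 = 5.398%
The highest effective annual rate is Beacon Capital at 5.834%.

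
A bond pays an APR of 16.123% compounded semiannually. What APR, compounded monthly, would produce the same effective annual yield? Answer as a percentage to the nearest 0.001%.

15.607%

EAR = (1 + 0.16123/2)^2 − 1 = 0.167729.
Solve (1 + r/12)^12 = 1.167729: r/12 = 1.167729^(1/12) − 1 = 0.013006, so r = 0.156067 = 15.607%.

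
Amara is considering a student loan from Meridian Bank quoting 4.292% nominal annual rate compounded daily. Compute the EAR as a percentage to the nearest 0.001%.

4.385%

EAR = (1 + 0.04292/365)^365 − 1.
= (1 + 0.000118)^365 − 1 = 1.043852 − 1 = 4.385%.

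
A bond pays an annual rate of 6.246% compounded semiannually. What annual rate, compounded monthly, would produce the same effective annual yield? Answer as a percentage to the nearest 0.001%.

EAR = (1 + 0.06246/2)^2 − 1 = 0.063435.
Solve (1 + r/12)^12 = 1.063435: r/12 = 1.063435^(1/12) − 1 = 0.005139, so r = 0.061662 = 6.166%.

6.166%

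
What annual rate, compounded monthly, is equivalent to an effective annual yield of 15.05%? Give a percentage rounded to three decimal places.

14.102%

(1 + r/12)^12 − 1 = 0.1505, so 1 + r/12 = 1.1505^(1/12).
r/12 = 0.011752, so r = 0.141019 = 14.102%.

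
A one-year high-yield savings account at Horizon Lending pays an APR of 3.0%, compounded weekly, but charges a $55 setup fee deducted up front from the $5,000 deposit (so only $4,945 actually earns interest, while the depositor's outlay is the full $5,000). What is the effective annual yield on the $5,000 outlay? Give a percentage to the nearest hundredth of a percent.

1.91%

Value after one year: 4,945 × (1 + 0.030/52)^52 = 4,945 × 1.030446 = $5,095.55.
Effective yield on the $5,000 outlay: 5,095.55 / 5,000 − 1 = 0.019111 = 1.91%.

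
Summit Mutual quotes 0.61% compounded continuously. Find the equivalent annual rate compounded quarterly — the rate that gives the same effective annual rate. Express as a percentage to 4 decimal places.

0.6105%

EAR under continuous compounding: e^0.0061 − 1 = 0.006119.
Solve (1 + r/4)^4 = 1.006119: r/4 = 1.006119^(1/4) − 1 = 0.001526, so r = 0.006105 = 0.6105%.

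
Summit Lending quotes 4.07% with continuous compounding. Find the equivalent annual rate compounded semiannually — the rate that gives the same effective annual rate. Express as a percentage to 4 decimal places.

EAR under continuous compounding: e^0.0407 − 1 = 0.041540.
Solve (1 + r/2)^2 = 1.041540: r/2 = 1.041540^(1/2) − 1 = 0.020558, so r = 0.041117 = 4.1117%.

4.1117%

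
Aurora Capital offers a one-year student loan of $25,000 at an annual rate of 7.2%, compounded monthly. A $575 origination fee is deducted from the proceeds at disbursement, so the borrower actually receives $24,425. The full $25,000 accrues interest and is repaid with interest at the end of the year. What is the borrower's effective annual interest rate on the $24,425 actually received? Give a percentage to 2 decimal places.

Amount owed after one year: 25,000 × (1 + 0.072/12)^12 = 25,000 × 1.074424 = $26,860.60.
Effective rate on net proceeds: 26,860.60 / 24,425 − 1 = 0.099718 = 9.97%.

9.97%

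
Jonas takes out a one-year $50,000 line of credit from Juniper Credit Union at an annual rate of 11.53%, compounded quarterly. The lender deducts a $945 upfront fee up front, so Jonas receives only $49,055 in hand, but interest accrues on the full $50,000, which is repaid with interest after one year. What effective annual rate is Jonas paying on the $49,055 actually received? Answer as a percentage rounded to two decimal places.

Amount owed after one year: 50,000 × (1 + 0.1153/4)^4 = 50,000 × 1.120382 = $56,019.09.
Effective rate on net proceeds: 56,019.09 / 49,055 − 1 = 0.141965 = 14.20%.

14.20%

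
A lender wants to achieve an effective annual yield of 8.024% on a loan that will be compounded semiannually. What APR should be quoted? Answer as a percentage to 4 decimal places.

7.8692%

(1 + r/2)^2 − 1 = 0.08024, so 1 + r/2 = 1.08024^(1/2).
r/2 = 0.039346, so r = 0.078692 = 7.8692%.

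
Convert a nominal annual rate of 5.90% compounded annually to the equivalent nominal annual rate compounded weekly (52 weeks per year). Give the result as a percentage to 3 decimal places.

5.736%

Compounded annually, EAR = nominal = 0.059000.
Solve (1 + r/52)^52 = 1.059000: r/52 = 1.059000^(1/52) − 1 = 0.001103, so r = 0.057357 = 5.736%.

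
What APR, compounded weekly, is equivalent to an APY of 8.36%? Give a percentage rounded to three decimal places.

(1 + r/52)^52 − 1 = 0.0836, so 1 + r/52 = 1.0836^(1/52).
r/52 = 0.001545, so r = 0.080351 = 8.035%.

8.035%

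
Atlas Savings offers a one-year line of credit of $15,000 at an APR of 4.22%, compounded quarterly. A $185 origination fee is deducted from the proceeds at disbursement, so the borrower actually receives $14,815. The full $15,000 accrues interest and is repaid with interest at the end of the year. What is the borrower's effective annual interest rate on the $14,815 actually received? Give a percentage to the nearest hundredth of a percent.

5.59%

Amount owed after one year: 15,000 × (1 + 0.0422/4)^4 = 15,000 × 1.042873 = $15,643.09.
Effective rate on net proceeds: 15,643.09 / 14,815 − 1 = 0.055895 = 5.59%.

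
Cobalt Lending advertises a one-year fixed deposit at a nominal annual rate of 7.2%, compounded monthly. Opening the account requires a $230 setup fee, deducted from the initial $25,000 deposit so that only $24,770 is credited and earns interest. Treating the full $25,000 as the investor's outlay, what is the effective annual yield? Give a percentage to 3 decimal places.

Value after one year: 24,770 × (1 + 0.072/12)^12 = 24,770 × 1.074424 = $26,613.49.
Effective yield on the $25,000 outlay: 26,613.49 / 25,000 − 1 = 0.064539 = 6.454%.

6.454%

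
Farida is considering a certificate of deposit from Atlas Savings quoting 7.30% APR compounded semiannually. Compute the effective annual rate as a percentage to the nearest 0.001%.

EAR = (1 + 0.0730/2)^2 − 1.
= (1 + 0.036500)^2 − 1 = 1.074332 − 1 = 7.433%.

7.433%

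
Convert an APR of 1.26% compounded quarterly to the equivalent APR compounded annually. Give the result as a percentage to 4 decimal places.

EAR = (1 + 0.0126/4)^4 − 1 = 0.012660.
Compounded annually, the equivalent nominal rate is the EAR itself: 1.2660%.

1.2660%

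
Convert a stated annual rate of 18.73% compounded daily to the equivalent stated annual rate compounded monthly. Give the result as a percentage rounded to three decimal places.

18.872%

EAR = (1 + 0.1873/365)^365 − 1 = 0.205931.
Solve (1 + r/12)^12 = 1.205931: r/12 = 1.205931^(1/12) − 1 = 0.015727, so r = 0.188721 = 18.872%.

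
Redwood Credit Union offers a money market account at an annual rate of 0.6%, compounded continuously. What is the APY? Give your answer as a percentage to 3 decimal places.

With continuous compounding, EAR = e^0.006 − 1.
e^0.006 = 1.006018, so EAR = 0.006018 = 0.602%.

0.602%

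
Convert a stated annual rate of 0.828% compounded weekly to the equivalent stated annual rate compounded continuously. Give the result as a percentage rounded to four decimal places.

0.8279%

EAR = (1 + 0.00828/52)^52 − 1 = 0.008314.
Equivalent continuous rate: r = ln(1 + 0.008314) = 0.008279 = 0.8279%.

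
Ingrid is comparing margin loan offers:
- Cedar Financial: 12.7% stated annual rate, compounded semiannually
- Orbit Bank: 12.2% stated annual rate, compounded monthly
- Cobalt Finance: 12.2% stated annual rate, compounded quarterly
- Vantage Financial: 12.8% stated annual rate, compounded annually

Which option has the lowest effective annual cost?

Cobalt Finance

Cedar Financial: (1 + 0.127/2)^2 − 1 = 13.103%
Orbit Bank: (1 + 0.122/12)^12 − 1 = 12.906%
Cobalt Finance: (1 + 0.122/4)^4 − 1 = 12.770%
Vantage Financial: compounded annually, EAR = 12.800%
The lowest effective annual rate is Cobalt Finance at 12.770%.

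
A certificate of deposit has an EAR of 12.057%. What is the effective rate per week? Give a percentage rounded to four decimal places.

The per-week rate i satisfies (1 + i)^52 = 1 + 0.12057.
i = 1.12057^(1/52) − 1 = 0.0021916 = 0.2192%.

0.2192%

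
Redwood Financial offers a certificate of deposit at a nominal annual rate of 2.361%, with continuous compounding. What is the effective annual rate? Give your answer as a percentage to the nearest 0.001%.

With continuous compounding, EAR = e^0.02361 − 1.
e^0.02361 = 1.023891, so EAR = 0.023891 = 2.389%.

2.389%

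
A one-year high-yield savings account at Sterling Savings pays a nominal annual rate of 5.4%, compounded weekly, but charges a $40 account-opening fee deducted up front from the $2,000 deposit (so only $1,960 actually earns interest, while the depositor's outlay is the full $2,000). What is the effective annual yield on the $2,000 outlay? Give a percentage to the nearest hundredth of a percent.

Value after one year: 1,960 × (1 + 0.054/52)^52 = 1,960 × 1.055455 = $2,068.69.
Effective yield on the $2,000 outlay: 2,068.69 / 2,000 − 1 = 0.034346 = 3.43%.

3.43%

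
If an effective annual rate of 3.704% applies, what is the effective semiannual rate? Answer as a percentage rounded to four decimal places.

1.8352%

The per-half-year rate i satisfies (1 + i)^2 = 1 + 0.03704.
i = 1.03704^(1/2) − 1 = 0.0183516 = 1.8352%.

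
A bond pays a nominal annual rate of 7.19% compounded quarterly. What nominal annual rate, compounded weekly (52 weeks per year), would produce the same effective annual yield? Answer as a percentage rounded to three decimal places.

7.131%

EAR = (1 + 0.0719/4)^4 − 1 = 0.073862.
Solve (1 + r/52)^52 = 1.073862: r/52 = 1.073862^(1/52) − 1 = 0.001371, so r = 0.071310 = 7.131%.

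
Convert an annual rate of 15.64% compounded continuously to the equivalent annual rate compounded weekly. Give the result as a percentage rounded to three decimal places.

15.664%

EAR under continuous compounding: e^0.1564 − 1 = 0.169294.
Solve (1 + r/52)^52 = 1.169294: r/52 = 1.169294^(1/52) − 1 = 0.003012, so r = 0.156635 = 15.664%.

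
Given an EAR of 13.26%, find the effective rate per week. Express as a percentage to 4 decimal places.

The per-week rate i satisfies (1 + i)^52 = 1 + 0.1326.
i = 1.1326^(1/52) − 1 = 0.0023974 = 0.2397%.

0.2397%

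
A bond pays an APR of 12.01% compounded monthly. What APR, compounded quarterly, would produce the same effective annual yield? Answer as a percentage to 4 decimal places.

12.1306%

EAR = (1 + 0.1201/12)^12 − 1 = 0.126937.
Solve (1 + r/4)^4 = 1.126937: r/4 = 1.126937^(1/4) − 1 = 0.030327, so r = 0.121306 = 12.1306%.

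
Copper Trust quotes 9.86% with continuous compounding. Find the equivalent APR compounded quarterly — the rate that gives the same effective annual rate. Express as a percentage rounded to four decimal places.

EAR under continuous compounding: e^0.0986 − 1 = 0.103625.
Solve (1 + r/4)^4 = 1.103625: r/4 = 1.103625^(1/4) − 1 = 0.024956, so r = 0.099825 = 9.9825%.

9.9825%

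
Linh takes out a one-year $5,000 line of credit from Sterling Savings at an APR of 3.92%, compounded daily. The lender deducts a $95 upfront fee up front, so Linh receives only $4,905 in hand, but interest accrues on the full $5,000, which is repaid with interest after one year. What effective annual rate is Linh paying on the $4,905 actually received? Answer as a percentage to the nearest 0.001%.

6.012%

Amount owed after one year: 5,000 × (1 + 0.0392/365)^365 = 5,000 × 1.039976 = $5,199.88.
Effective rate on net proceeds: 5,199.88 / 4,905 − 1 = 0.060119 = 6.012%.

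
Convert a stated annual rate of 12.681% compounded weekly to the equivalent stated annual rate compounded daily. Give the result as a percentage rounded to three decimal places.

EAR = (1 + 0.12681/52)^52 − 1 = 0.135026.
Solve (1 + r/365)^365 = 1.135026: r/365 = 1.135026^(1/365) − 1 = 0.000347, so r = 0.126678 = 12.668%.

12.668%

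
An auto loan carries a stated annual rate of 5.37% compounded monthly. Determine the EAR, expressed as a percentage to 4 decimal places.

EAR = (1 + 0.0537/12)^12 − 1.
= 1.055042 − 1 = 5.5042%.

5.5042%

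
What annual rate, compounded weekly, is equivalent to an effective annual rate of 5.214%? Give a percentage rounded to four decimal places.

5.0851%

(1 + r/52)^52 − 1 = 0.05214, so 1 + r/52 = 1.05214^(1/52).
r/52 = 0.000978, so r = 0.050851 = 5.0851%.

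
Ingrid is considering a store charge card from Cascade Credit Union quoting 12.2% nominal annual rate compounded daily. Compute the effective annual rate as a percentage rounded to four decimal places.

12.9731%

EAR = (1 + 0.122/365)^365 − 1.
= (1 + 0.000334)^365 − 1 = 1.129731 − 1 = 12.9731%.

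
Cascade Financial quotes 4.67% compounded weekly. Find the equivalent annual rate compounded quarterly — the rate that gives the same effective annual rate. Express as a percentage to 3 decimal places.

EAR = (1 + 0.0467/52)^52 − 1 = 0.047786.
Solve (1 + r/4)^4 = 1.047786: r/4 = 1.047786^(1/4) − 1 = 0.011738, so r = 0.046952 = 4.695%.

4.695%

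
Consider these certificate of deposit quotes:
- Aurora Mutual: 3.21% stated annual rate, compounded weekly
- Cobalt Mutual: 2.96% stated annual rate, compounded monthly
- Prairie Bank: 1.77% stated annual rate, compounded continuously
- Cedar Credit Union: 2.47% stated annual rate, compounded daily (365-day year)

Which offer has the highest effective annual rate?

Aurora Mutual

Aurora Mutual: (1 + 0.0321/52)^52 − 1 = 3.261%
Cobalt Mutual: (1 + 0.0296/12)^12 − 1 = 3.000%
Prairie Bank: e^0.0177 − 1 = 1.786%
Cedar Credit Union: (1 + 0.0247/365)^365 − 1 = 2.501%
The highest effective annual rate is Aurora Mutual at 3.261%.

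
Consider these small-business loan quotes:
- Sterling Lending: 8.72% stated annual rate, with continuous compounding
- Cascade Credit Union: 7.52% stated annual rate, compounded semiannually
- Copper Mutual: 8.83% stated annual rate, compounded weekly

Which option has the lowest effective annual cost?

Sterling Lending: e^0.0872 − 1 = 9.111%
Cascade Credit Union: (1 + 0.0752/2)^2 − 1 = 7.661%
Copper Mutual: (1 + 0.0883/52)^52 − 1 = 9.223%
The lowest effective annual rate is Cascade Credit Union at 7.661%.

Cascade Credit Union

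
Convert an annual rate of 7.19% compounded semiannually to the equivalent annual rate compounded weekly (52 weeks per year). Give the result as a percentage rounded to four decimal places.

7.0686%

EAR = (1 + 0.0719/2)^2 − 1 = 0.073192.
Solve (1 + r/52)^52 = 1.073192: r/52 = 1.073192^(1/52) − 1 = 0.001359, so r = 0.070686 = 7.0686%.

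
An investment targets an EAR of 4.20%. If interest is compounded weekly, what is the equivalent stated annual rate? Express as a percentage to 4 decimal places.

(1 + r/52)^52 − 1 = 0.0420, so 1 + r/52 = 1.0420^(1/52).
r/52 = 0.000792, so r = 0.041158 = 4.1158%.

4.1158%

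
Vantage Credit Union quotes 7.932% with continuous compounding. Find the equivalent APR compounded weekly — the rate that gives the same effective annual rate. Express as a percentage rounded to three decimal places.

EAR under continuous compounding: e^0.07932 − 1 = 0.082551.
Solve (1 + r/52)^52 = 1.082551: r/52 = 1.082551^(1/52) − 1 = 0.001527, so r = 0.079381 = 7.938%.

7.938%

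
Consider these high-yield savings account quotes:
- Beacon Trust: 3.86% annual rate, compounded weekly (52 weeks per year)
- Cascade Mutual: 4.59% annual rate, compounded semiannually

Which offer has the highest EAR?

Cascade Mutual

Beacon Trust: (1 + 0.0386/52)^52 − 1 = 3.934%
Cascade Mutual: (1 + 0.0459/2)^2 − 1 = 4.643%
The highest effective annual rate is Cascade Mutual at 4.643%.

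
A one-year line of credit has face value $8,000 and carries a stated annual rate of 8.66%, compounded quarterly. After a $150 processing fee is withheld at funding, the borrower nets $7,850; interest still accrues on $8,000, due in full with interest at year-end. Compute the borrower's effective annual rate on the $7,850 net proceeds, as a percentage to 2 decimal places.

Amount owed after one year: 8,000 × (1 + 0.0866/4)^4 = 8,000 × 1.089453 = $8,715.63.
Effective rate on net proceeds: 8,715.63 / 7,850 − 1 = 0.110271 = 11.03%.

11.03%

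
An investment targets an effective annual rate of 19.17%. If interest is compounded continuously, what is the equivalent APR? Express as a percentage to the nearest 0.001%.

17.538%

Continuous: nominal r satisfies e^r − 1 = 0.1917.
r = ln(1 + 0.1917) = ln(1.1917) = 0.175381 = 17.538%.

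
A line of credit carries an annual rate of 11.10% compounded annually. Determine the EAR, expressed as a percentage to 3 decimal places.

11.100%

Annual compounding means the effective rate equals the nominal rate: 11.100%.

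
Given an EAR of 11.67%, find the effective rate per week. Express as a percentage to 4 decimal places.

0.2125%

The per-week rate i satisfies (1 + i)^52 = 1 + 0.1167.
i = 1.1167^(1/52) − 1 = 0.0021249 = 0.2125%.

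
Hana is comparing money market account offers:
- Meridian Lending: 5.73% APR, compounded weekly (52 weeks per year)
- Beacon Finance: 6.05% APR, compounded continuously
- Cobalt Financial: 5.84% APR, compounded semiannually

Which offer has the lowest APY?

Meridian Lending

Meridian Lending: (1 + 0.0573/52)^52 − 1 = 5.894%
Beacon Finance: e^0.0605 − 1 = 6.237%
Cobalt Financial: (1 + 0.0584/2)^2 − 1 = 5.925%
The lowest effective annual rate is Meridian Lending at 5.894%.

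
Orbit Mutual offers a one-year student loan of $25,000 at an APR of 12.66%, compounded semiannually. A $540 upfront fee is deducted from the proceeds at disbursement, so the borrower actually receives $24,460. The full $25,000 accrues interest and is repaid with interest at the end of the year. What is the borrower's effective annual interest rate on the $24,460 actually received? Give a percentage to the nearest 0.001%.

Amount owed after one year: 25,000 × (1 + 0.1266/2)^2 = 25,000 × 1.130607 = $28,265.17.
Effective rate on net proceeds: 28,265.17 / 24,460 − 1 = 0.155567 = 15.557%.

15.557%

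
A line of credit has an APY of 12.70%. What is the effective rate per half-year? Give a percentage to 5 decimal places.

6.16026%

The per-half-year rate i satisfies (1 + i)^2 = 1 + 0.1270.
i = 1.1270^(1/2) − 1 = 0.0616026 = 6.16026%.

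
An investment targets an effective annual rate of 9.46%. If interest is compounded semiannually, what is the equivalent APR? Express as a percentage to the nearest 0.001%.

9.246%

(1 + r/2)^2 − 1 = 0.0946, so 1 + r/2 = 1.0946^(1/2).
r/2 = 0.046231, so r = 0.092463 = 9.246%.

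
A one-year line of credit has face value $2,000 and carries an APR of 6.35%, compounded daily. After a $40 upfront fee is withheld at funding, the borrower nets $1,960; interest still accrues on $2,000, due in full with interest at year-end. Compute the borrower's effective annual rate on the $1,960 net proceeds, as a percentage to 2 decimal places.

8.73%

Amount owed after one year: 2,000 × (1 + 0.0635/365)^365 = 2,000 × 1.065554 = $2,131.11.
Effective rate on net proceeds: 2,131.11 / 1,960 − 1 = 0.087300 = 8.73%.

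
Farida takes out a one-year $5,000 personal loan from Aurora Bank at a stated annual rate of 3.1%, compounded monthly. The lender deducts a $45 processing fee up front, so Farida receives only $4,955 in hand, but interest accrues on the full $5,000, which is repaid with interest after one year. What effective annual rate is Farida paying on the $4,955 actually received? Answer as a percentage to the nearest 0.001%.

4.081%

Amount owed after one year: 5,000 × (1 + 0.031/12)^12 = 5,000 × 1.031444 = $5,157.22.
Effective rate on net proceeds: 5,157.22 / 4,955 − 1 = 0.040812 = 4.081%.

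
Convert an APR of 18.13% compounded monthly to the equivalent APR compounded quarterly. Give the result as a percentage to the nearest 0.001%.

EAR = (1 + 0.1813/12)^12 − 1 = 0.197150.
Solve (1 + r/4)^4 = 1.197150: r/4 = 1.197150^(1/4) − 1 = 0.046013, so r = 0.184053 = 18.405%.

18.405%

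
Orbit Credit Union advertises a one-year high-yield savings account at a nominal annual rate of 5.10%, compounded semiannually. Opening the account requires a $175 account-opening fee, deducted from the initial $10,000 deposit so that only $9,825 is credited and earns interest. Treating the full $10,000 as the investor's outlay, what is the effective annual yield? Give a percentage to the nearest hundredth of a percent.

Value after one year: 9,825 × (1 + 0.0510/2)^2 = 9,825 × 1.051650 = $10,332.46.
Effective yield on the $10,000 outlay: 10,332.46 / 10,000 − 1 = 0.033246 = 3.32%.

3.32%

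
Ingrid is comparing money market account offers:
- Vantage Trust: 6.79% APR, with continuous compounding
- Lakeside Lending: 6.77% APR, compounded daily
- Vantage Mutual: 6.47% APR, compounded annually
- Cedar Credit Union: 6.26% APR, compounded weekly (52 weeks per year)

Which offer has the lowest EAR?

Cedar Credit Union

Vantage Trust: e^0.0679 − 1 = 7.026%
Lakeside Lending: (1 + 0.0677/365)^365 − 1 = 7.004%
Vantage Mutual: compounded annually, EAR = 6.470%
Cedar Credit Union: (1 + 0.0626/52)^52 − 1 = 6.456%
The lowest effective annual rate is Cedar Credit Union at 6.456%.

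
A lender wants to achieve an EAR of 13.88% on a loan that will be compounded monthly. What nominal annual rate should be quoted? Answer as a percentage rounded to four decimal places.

13.0682%

(1 + r/12)^12 − 1 = 0.1388, so 1 + r/12 = 1.1388^(1/12).
r/12 = 0.010890, so r = 0.130682 = 13.0682%.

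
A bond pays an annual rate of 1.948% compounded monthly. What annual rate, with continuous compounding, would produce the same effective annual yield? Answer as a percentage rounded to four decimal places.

EAR = (1 + 0.01948/12)^12 − 1 = 0.019655.
Equivalent continuous rate: r = ln(1 + 0.019655) = 0.019464 = 1.9464%.

1.9464%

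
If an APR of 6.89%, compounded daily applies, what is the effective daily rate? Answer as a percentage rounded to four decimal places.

0.0189%

With a nominal annual rate compounded daily, the periodic rate is the nominal rate divided by 365.
i = 0.0689 / 365 = 0.0001888 = 0.0189%.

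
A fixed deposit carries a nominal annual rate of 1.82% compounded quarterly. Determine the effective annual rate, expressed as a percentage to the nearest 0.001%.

1.832%

EAR = (1 + 0.0182/4)^4 − 1.
= (1 + 0.004550)^4 − 1 = 1.018325 − 1 = 1.832%.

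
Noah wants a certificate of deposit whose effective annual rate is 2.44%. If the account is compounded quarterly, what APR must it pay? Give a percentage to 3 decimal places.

(1 + r/4)^4 − 1 = 0.0244, so 1 + r/4 = 1.0244^(1/4).
r/4 = 0.006045, so r = 0.024180 = 2.418%.

2.418%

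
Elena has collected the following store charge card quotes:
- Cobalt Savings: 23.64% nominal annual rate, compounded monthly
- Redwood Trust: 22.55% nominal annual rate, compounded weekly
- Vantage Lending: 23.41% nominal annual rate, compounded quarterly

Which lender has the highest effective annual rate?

Cobalt Savings

Cobalt Savings: (1 + 0.2364/12)^12 − 1 = 26.377%
Redwood Trust: (1 + 0.2255/52)^52 − 1 = 25.234%
Vantage Lending: (1 + 0.2341/4)^4 − 1 = 25.546%
The highest effective annual rate is Cobalt Savings at 26.377%.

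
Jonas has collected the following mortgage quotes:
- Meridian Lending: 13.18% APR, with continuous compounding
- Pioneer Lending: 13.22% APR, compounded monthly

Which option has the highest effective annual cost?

Meridian Lending: e^0.1318 − 1 = 14.088%
Pioneer Lending: (1 + 0.1322/12)^12 − 1 = 14.051%
The highest effective annual rate is Meridian Lending at 14.088%.

Meridian Lending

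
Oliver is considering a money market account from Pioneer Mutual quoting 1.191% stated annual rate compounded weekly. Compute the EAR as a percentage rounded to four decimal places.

EAR = (1 + 0.01191/52)^52 − 1.
= (1 + 0.000229)^52 − 1 = 1.011980 − 1 = 1.1980%.

1.1980%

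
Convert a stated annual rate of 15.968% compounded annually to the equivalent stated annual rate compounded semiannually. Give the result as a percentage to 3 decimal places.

15.377%

Compounded annually, EAR = nominal = 0.159680.
Solve (1 + r/2)^2 = 1.159680: r/2 = 1.159680^(1/2) − 1 = 0.076884, so r = 0.153769 = 15.377%.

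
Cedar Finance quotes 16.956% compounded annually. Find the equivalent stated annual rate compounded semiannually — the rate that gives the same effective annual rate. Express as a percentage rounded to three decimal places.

Compounded annually, EAR = nominal = 0.169560.
Solve (1 + r/2)^2 = 1.169560: r/2 = 1.169560^(1/2) − 1 = 0.081462, so r = 0.162924 = 16.292%.

16.292%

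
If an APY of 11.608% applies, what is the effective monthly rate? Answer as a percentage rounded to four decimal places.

The per-month rate i satisfies (1 + i)^12 = 1 + 0.11608.
i = 1.11608^(1/12) − 1 = 0.0091939 = 0.9194%.

0.9194%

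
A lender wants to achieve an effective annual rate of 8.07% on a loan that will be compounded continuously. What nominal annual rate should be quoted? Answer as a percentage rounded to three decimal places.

Continuous: nominal r satisfies e^r − 1 = 0.0807.
r = ln(1 + 0.0807) = ln(1.0807) = 0.077609 = 7.761%.

7.761%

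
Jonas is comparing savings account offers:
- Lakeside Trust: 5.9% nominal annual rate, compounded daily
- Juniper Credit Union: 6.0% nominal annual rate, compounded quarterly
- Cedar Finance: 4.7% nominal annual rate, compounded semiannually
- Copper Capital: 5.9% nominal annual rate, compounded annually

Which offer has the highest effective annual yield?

Juniper Credit Union

Lakeside Trust: (1 + 0.059/365)^365 − 1 = 6.077%
Juniper Credit Union: (1 + 0.060/4)^4 − 1 = 6.136%
Cedar Finance: (1 + 0.047/2)^2 − 1 = 4.755%
Copper Capital: compounded annually, EAR = 5.900%
The highest effective annual rate is Juniper Credit Union at 6.136%.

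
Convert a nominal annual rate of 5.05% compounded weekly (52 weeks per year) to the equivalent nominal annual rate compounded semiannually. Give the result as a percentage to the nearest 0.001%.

EAR = (1 + 0.0505/52)^52 − 1 = 0.051771.
Solve (1 + r/2)^2 = 1.051771: r/2 = 1.051771^(1/2) − 1 = 0.025559, so r = 0.051118 = 5.112%.

5.112%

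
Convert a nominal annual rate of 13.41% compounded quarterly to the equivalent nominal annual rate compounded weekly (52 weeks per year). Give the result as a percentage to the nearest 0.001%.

EAR = (1 + 0.1341/4)^4 − 1 = 0.140996.
Solve (1 + r/52)^52 = 1.140996: r/52 = 1.140996^(1/52) − 1 = 0.002540, so r = 0.132069 = 13.207%.

13.207%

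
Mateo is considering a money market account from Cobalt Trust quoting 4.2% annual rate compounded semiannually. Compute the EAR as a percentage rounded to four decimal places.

4.2441%

EAR = (1 + 0.042/2)^2 − 1.
= (1 + 0.021000)^2 − 1 = 1.042441 − 1 = 4.2441%.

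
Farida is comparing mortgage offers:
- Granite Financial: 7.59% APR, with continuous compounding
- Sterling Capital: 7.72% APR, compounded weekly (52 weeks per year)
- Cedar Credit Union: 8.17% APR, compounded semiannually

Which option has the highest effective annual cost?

Granite Financial: e^0.0759 − 1 = 7.885%
Sterling Capital: (1 + 0.0772/52)^52 − 1 = 8.020%
Cedar Credit Union: (1 + 0.0817/2)^2 − 1 = 8.337%
The highest effective annual rate is Cedar Credit Union at 8.337%.

Cedar Credit Union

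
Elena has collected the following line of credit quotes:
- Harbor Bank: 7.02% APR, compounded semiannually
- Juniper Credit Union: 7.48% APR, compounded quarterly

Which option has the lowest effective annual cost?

Harbor Bank

Harbor Bank: (1 + 0.0702/2)^2 − 1 = 7.143%
Juniper Credit Union: (1 + 0.0748/4)^4 − 1 = 7.692%
The lowest effective annual rate is Harbor Bank at 7.143%.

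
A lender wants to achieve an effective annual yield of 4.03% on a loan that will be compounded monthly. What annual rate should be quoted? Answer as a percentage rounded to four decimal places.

3.9574%

(1 + r/12)^12 − 1 = 0.0403, so 1 + r/12 = 1.0403^(1/12).
r/12 = 0.003298, so r = 0.039574 = 3.9574%.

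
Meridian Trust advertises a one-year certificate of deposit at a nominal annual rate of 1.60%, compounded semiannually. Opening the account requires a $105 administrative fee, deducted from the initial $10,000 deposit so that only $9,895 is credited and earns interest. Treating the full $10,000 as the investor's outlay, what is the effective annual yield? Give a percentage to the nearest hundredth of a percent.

Value after one year: 9,895 × (1 + 0.0160/2)^2 = 9,895 × 1.016064 = $10,053.95.
Effective yield on the $10,000 outlay: 10,053.95 / 10,000 − 1 = 0.005395 = 0.54%.

0.54%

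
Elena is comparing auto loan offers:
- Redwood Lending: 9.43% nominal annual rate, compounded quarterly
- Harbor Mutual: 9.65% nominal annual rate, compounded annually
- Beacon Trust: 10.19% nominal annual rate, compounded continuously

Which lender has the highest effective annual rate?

Beacon Trust

Redwood Lending: (1 + 0.0943/4)^4 − 1 = 9.769%
Harbor Mutual: compounded annually, EAR = 9.650%
Beacon Trust: e^0.1019 − 1 = 10.727%
The highest effective annual rate is Beacon Trust at 10.727%.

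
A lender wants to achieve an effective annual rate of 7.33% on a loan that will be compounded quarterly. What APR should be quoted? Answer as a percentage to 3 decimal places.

7.137%

(1 + r/4)^4 − 1 = 0.0733, so 1 + r/4 = 1.0733^(1/4).
r/4 = 0.017842, so r = 0.071367 = 7.137%.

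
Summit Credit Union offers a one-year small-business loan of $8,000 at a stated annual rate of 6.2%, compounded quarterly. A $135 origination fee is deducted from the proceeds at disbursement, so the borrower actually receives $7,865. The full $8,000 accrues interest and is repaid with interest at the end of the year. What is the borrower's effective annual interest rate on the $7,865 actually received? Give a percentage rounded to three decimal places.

8.171%

Amount owed after one year: 8,000 × (1 + 0.062/4)^4 = 8,000 × 1.063456 = $8,507.65.
Effective rate on net proceeds: 8,507.65 / 7,865 − 1 = 0.081710 = 8.171%.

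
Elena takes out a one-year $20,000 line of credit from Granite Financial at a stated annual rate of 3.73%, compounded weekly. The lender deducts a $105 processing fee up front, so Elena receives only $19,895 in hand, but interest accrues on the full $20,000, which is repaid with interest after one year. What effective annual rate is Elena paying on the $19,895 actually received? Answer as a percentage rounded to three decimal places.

Amount owed after one year: 20,000 × (1 + 0.0373/52)^52 = 20,000 × 1.037990 = $20,759.81.
Effective rate on net proceeds: 20,759.81 / 19,895 − 1 = 0.043469 = 4.347%.

4.347%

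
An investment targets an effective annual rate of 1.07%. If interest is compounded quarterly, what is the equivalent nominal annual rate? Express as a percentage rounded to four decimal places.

1.0657%

(1 + r/4)^4 − 1 = 0.0107, so 1 + r/4 = 1.0107^(1/4).
r/4 = 0.002664, so r = 0.010657 = 1.0657%.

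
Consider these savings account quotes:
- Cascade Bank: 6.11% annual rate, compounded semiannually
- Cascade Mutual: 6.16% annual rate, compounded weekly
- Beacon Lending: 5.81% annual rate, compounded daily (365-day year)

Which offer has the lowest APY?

Beacon Lending

Cascade Bank: (1 + 0.0611/2)^2 − 1 = 6.203%
Cascade Mutual: (1 + 0.0616/52)^52 − 1 = 6.350%
Beacon Lending: (1 + 0.0581/365)^365 − 1 = 5.982%
The lowest effective annual rate is Beacon Lending at 5.982%.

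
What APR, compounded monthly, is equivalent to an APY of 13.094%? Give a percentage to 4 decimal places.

(1 + r/12)^12 − 1 = 0.13094, so 1 + r/12 = 1.13094^(1/12).
r/12 = 0.010307, so r = 0.123682 = 12.3682%.

12.3682%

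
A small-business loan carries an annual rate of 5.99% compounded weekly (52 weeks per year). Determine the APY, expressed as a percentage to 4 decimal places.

6.1694%

EAR = (1 + 0.0599/52)^52 − 1.
= (1 + 0.001152)^52 − 1 = 1.061694 − 1 = 6.1694%.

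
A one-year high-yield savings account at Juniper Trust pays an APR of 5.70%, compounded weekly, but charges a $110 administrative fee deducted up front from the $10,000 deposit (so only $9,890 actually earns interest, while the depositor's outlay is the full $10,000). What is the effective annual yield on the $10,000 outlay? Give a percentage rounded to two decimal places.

4.70%

Value after one year: 9,890 × (1 + 0.0570/52)^52 = 9,890 × 1.058623 = $10,469.78.
Effective yield on the $10,000 outlay: 10,469.78 / 10,000 − 1 = 0.046978 = 4.70%.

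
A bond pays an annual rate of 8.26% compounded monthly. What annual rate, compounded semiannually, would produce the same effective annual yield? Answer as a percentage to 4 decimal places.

EAR = (1 + 0.0826/12)^12 − 1 = 0.085800.
Solve (1 + r/2)^2 = 1.085800: r/2 = 1.085800^(1/2) − 1 = 0.042017, so r = 0.084035 = 8.4035%.

8.4035%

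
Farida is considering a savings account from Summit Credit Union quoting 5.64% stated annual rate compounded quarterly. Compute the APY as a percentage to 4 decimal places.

5.7604%

EAR = (1 + 0.0564/4)^4 − 1.
= 1.057604 − 1 = 5.7604%.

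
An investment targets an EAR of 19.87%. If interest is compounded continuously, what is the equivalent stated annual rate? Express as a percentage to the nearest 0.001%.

Continuous: nominal r satisfies e^r − 1 = 0.1987.
r = ln(1 + 0.1987) = ln(1.1987) = 0.181238 = 18.124%.

18.124%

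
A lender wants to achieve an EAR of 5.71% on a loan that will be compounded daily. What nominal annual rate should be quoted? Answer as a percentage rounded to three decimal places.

5.553%

(1 + r/365)^365 − 1 = 0.0571, so 1 + r/365 = 1.0571^(1/365).
r/365 = 0.000152, so r = 0.055534 = 5.553%.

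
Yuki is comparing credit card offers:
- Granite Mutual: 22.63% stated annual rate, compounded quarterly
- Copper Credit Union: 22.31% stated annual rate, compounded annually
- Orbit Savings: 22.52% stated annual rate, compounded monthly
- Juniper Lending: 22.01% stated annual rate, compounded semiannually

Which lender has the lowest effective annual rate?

Granite Mutual: (1 + 0.2263/4)^4 − 1 = 24.624%
Copper Credit Union: compounded annually, EAR = 22.310%
Orbit Savings: (1 + 0.2252/12)^12 − 1 = 24.996%
Juniper Lending: (1 + 0.2201/2)^2 − 1 = 23.221%
The lowest effective annual rate is Copper Credit Union at 22.310%.

Copper Credit Union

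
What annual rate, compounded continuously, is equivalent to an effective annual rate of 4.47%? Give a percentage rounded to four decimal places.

4.3730%

Continuous: nominal r satisfies e^r − 1 = 0.0447.
r = ln(1 + 0.0447) = ln(1.0447) = 0.043730 = 4.3730%.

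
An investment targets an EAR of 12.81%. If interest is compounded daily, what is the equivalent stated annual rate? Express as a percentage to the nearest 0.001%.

(1 + r/365)^365 − 1 = 0.1281, so 1 + r/365 = 1.1281^(1/365).
r/365 = 0.000330, so r = 0.120555 = 12.055%.

12.055%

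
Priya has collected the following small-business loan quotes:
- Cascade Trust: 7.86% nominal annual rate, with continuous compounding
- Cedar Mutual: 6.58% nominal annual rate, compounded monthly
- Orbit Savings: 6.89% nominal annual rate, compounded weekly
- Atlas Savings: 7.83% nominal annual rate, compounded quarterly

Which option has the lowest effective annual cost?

Cascade Trust: e^0.0786 − 1 = 8.177%
Cedar Mutual: (1 + 0.0658/12)^12 − 1 = 6.782%
Orbit Savings: (1 + 0.0689/52)^52 − 1 = 7.128%
Atlas Savings: (1 + 0.0783/4)^4 − 1 = 8.063%
The lowest effective annual rate is Cedar Mutual at 6.782%.

Cedar Mutual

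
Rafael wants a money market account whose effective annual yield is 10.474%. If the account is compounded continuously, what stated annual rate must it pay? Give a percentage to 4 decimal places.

9.9610%

Continuous: nominal r satisfies e^r − 1 = 0.10474.
r = ln(1 + 0.10474) = ln(1.10474) = 0.099610 = 9.9610%.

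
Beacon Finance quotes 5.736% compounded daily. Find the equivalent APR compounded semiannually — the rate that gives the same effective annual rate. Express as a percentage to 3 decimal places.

5.819%

EAR = (1 + 0.05736/365)^365 − 1 = 0.059032.
Solve (1 + r/2)^2 = 1.059032: r/2 = 1.059032^(1/2) − 1 = 0.029093, so r = 0.058186 = 5.819%.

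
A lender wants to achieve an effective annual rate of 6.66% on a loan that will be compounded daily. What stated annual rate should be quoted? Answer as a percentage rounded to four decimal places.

(1 + r/365)^365 − 1 = 0.0666, so 1 + r/365 = 1.0666^(1/365).
r/365 = 0.000177, so r = 0.064482 = 6.4482%.

6.4482%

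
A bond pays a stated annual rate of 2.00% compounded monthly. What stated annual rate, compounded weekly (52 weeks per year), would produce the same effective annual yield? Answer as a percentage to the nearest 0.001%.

1.999%

EAR = (1 + 0.0200/12)^12 − 1 = 0.020184.
Solve (1 + r/52)^52 = 1.020184: r/52 = 1.020184^(1/52) − 1 = 0.000384, so r = 0.019987 = 1.999%.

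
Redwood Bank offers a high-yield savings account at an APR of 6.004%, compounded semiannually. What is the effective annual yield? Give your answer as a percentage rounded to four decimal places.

6.0941%

EAR = (1 + 0.06004/2)^2 − 1.
= (1 + 0.030020)^2 − 1 = 1.060941 − 1 = 6.0941%.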